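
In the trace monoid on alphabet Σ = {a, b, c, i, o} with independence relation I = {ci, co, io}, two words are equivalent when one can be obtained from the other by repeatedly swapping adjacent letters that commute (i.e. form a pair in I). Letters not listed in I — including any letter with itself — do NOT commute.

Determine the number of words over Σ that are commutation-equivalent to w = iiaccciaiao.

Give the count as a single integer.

4

piece 0:i — minimal
piece 1:i rests on {0:i}
piece 2:a rests on {1:i}
piece 3:c rests on {2:a}
piece 4:c rests on {3:c}
piece 5:c rests on {4:c}
piece 6:i rests on {2:a}
piece 7:a rests on {5:c, 6:i}
piece 8:i rests on {7:a}
piece 9:a rests on {8:i}
piece 10:o rests on {9:a}
minimal pieces: {0:i}
ways to finish when only these pieces remain (= sum over removing one remaining piece with nothing left below it):
  1 left: {10}→1
  2 left: {9,10}→1
  3 left: {8,9,10}→1
  4 left: {7,8,9,10}→1
  5 left: {5,7,8,9,10}→1  {6,7,8,9,10}→1
  6 left: {4,5,7,8,9,10}→1  {5,6,7,8,9,10}→2
  7 left: {3,4,5,7,8,9,10}→1  {4,5,6,7,8,9,10}→3
  8 left: {3,4,5,6,7,8,9,10}→4
  9 left: {2,3,4,5,6,7,8,9,10}→4
  placing 0:i first → 4 extensions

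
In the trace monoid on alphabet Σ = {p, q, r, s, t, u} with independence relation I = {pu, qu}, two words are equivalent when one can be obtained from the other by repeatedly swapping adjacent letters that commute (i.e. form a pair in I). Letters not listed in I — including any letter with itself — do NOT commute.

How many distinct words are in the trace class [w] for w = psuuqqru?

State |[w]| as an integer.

6

0(p) covers ∅
1(s) covers 0:p
2(u) covers 1:s
3(u) covers 2:u
4(q) covers 1:s
5(q) covers 4:q
6(r) covers 3:u, 5:q
7(u) covers 6:r
floor of heap: 0:p
completions by unplaced set U, small U first (add the entries for U minus each lowest piece of U):
  |U|=1: {7}:1
  |U|=2: {6,7}:1
  |U|=3: {3,6,7}:1  {5,6,7}:1
  |U|=4: {2,3,6,7}:1  {3,5,6,7}:2  {4,5,6,7}:1
  |U|=5: {2,3,5,6,7}:3  {3,4,5,6,7}:3
  |U|=6: {2,3,4,5,6,7}:6
  start at 0(p): 6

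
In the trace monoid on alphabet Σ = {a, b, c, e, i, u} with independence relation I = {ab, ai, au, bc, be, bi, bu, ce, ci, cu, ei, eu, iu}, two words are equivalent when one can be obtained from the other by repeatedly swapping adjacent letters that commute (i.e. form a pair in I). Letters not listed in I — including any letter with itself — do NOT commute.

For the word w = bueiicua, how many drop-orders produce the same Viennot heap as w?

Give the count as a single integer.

3360

0(b) covers ∅
1(u) covers ∅
2(e) covers ∅
3(i) covers ∅
4(i) covers 3:i
5(c) covers ∅
6(u) covers 1:u
7(a) covers 2:e, 5:c
floor of heap: 0:b, 1:u, 2:e, 3:i, 5:c
completions by unplaced set U, small U first (add the entries for U minus each lowest piece of U):
  |U|=1: {0}:1  {4}:1  {6}:1  {7}:1
  |U|=2: {0,4}:2  {0,6}:2  {0,7}:2  {1,6}:1  {2,7}:1  {3,4}:1  {4,6}:2  {4,7}:2  {5,7}:1  {6,7}:2
  |U|=3: {0,1,6}:3  {0,2,7}:3  {0,3,4}:3  {0,4,6}:6  {0,4,7}:6  {0,5,7}:3  {0,6,7}:6  {1,4,6}:3  {1,6,7}:3  {2,4,7}:3  {2,5,7}:2  {2,6,7}:3  {3,4,6}:3  {3,4,7}:3  {4,5,7}:3  {4,6,7}:6  {5,6,7}:3
  |U|=4: {0,1,4,6}:12  {0,1,6,7}:12  {0,2,4,7}:12  {0,2,5,7}:8  {0,2,6,7}:12  {0,3,4,6}:12  {0,3,4,7}:12  {0,4,5,7}:12  {0,4,6,7}:24  {0,5,6,7}:12  {1,2,6,7}:6  {1,3,4,6}:6  {1,4,6,7}:12  {1,5,6,7}:6  {2,3,4,7}:6  {2,4,5,7}:8  {2,4,6,7}:12  {2,5,6,7}:8  {3,4,5,7}:6  {3,4,6,7}:12  {4,5,6,7}:12
  |U|=5: {0,1,2,6,7}:30  {0,1,3,4,6}:30  {0,1,4,6,7}:60  {0,1,5,6,7}:30  {0,2,3,4,7}:30  {0,2,4,5,7}:40  {0,2,4,6,7}:60  {0,2,5,6,7}:40  {0,3,4,5,7}:30  {0,3,4,6,7}:60  {0,4,5,6,7}:60  {1,2,4,6,7}:30  {1,2,5,6,7}:20  {1,3,4,6,7}:30  {1,4,5,6,7}:30  {2,3,4,5,7}:20  {2,3,4,6,7}:30  {2,4,5,6,7}:40  {3,4,5,6,7}:30
  |U|=6: {0,1,2,4,6,7}:180  {0,1,2,5,6,7}:120  {0,1,3,4,6,7}:180  {0,1,4,5,6,7}:180  {0,2,3,4,5,7}:120  {0,2,3,4,6,7}:180  {0,2,4,5,6,7}:240  {0,3,4,5,6,7}:180  {1,2,3,4,6,7}:90  {1,2,4,5,6,7}:120  {1,3,4,5,6,7}:90  {2,3,4,5,6,7}:120
  start at 0(b): 420
  start at 1(u): 840
  start at 2(e): 630
  start at 3(i): 840
  start at 5(c): 630
sum over floor = 3360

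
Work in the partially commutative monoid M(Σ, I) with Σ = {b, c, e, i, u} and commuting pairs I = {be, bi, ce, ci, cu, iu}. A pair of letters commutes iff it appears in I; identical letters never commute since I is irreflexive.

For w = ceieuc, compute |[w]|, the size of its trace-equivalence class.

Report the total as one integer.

0(c) covers ∅
1(e) covers ∅
2(i) covers 1:e
3(e) covers 2:i
4(u) covers 3:e
5(c) covers 0:c
floor of heap: 0:c, 1:e
completions by unplaced set U, small U first (add the entries for U minus each lowest piece of U):
  |U|=1: {4}:1  {5}:1
  |U|=2: {0,5}:1  {3,4}:1  {4,5}:2
  |U|=3: {0,4,5}:3  {2,3,4}:1  {3,4,5}:3
  |U|=4: {0,3,4,5}:6  {1,2,3,4}:1  {2,3,4,5}:4
  start at 0(c): 5
  start at 1(e): 10
sum over floor = 15

15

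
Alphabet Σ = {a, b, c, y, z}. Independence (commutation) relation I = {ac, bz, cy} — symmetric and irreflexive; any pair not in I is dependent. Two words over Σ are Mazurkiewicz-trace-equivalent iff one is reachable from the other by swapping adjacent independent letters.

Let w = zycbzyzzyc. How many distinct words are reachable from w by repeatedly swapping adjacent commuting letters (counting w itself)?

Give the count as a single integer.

8

drop 0:z onto floor
drop 1:y onto {0:z}
drop 2:c onto {0:z}
drop 3:b onto {1:y, 2:c}
drop 4:z onto {1:y, 2:c}
drop 5:y onto {3:b, 4:z}
drop 6:z onto {5:y}
drop 7:z onto {6:z}
drop 8:y onto {7:z}
drop 9:c onto {7:z}
ground layer = {0:z}
drop-orders for the pieces not yet dropped (sum over which currently-grounded one goes next):
  1 to go: {8} 1  {9} 1
  2 to go: {8,9} 2
  3 to go: {7,8,9} 2
  4 to go: {6,7,8,9} 2
  5 to go: {5,6,7,8,9} 2
  6 to go: {3,5,6,7,8,9} 2  {4,5,6,7,8,9} 2
  7 to go: {3,4,5,6,7,8,9} 4
  8 to go: {1,3,4,5,6,7,8,9} 4  {2,3,4,5,6,7,8,9} 4
  if 0:z drops first: 8 orders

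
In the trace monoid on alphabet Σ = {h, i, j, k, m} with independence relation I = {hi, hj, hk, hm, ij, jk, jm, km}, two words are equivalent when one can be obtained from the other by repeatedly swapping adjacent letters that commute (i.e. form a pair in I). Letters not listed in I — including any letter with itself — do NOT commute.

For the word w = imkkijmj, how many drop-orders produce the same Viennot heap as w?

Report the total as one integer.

84

drop 0:i onto floor
drop 1:m onto {0:i}
drop 2:k onto {0:i}
drop 3:k onto {2:k}
drop 4:i onto {1:m, 3:k}
drop 5:j onto floor
drop 6:m onto {4:i}
drop 7:j onto {5:j}
ground layer = {0:i, 5:j}
drop-orders for the pieces not yet dropped (sum over which currently-grounded one goes next):
  1 to go: {6} 1  {7} 1
  2 to go: {4,6} 1  {5,7} 1  {6,7} 2
  3 to go: {1,4,6} 1  {3,4,6} 1  {4,6,7} 3  {5,6,7} 3
  4 to go: {1,3,4,6} 2  {1,4,6,7} 4  {2,3,4,6} 1  {3,4,6,7} 4  {4,5,6,7} 6
  5 to go: {1,2,3,4,6} 3  {1,3,4,6,7} 10  {1,4,5,6,7} 10  {2,3,4,6,7} 5  {3,4,5,6,7} 10
  6 to go: {0,1,2,3,4,6} 3  {1,2,3,4,6,7} 18  {1,3,4,5,6,7} 30  {2,3,4,5,6,7} 15
  if 0:i drops first: 63 orders
  if 5:j drops first: 21 orders
heap linearizations: 84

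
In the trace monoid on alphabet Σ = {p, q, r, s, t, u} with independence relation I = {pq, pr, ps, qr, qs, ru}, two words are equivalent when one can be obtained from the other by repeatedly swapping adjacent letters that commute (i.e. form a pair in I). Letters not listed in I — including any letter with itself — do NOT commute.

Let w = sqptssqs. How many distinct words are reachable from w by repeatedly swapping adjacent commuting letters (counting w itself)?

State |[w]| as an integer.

24

piece 0:s — minimal
piece 1:q — minimal
piece 2:p — minimal
piece 3:t rests on {0:s, 1:q, 2:p}
piece 4:s rests on {3:t}
piece 5:s rests on {4:s}
piece 6:q rests on {3:t}
piece 7:s rests on {5:s}
minimal pieces: {0:s, 1:q, 2:p}
ways to finish when only these pieces remain (= sum over removing one remaining piece with nothing left below it):
  1 left: {6}→1  {7}→1
  2 left: {5,7}→1  {6,7}→2
  3 left: {4,5,7}→1  {5,6,7}→3
  4 left: {4,5,6,7}→4
  5 left: {3,4,5,6,7}→4
  6 left: {0,3,4,5,6,7}→4  {1,3,4,5,6,7}→4  {2,3,4,5,6,7}→4
  placing 0:s first → 8 extensions
  placing 1:q first → 8 extensions
  placing 2:p first → 8 extensions
total linear extensions = 24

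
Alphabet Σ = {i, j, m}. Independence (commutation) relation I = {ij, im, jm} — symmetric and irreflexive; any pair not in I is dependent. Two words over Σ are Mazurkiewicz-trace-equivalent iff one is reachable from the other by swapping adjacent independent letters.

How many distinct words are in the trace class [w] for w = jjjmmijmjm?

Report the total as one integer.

#0=j has no predecessor
#1=j depends on [0:j]
#2=j depends on [1:j]
#3=m has no predecessor
#4=m depends on [3:m]
#5=i has no predecessor
#6=j depends on [2:j]
#7=m depends on [4:m]
#8=j depends on [6:j]
#9=m depends on [7:m]
sources: [0:j, 3:m, 5:i]
N(rest) = Σ N(rest − s) over sources s of rest; N(one piece) = 1:
  size 1 → [5]=1  [8]=1  [9]=1
  size 2 → [5,8]=2  [5,9]=2  [6,8]=1  [7,9]=1  [8,9]=2
  size 3 → [2,6,8]=1  [4,7,9]=1  [5,6,8]=3  [5,7,9]=3  [5,8,9]=6  [6,8,9]=3  [7,8,9]=3
  size 4 → [1,2,6,8]=1  [2,5,6,8]=4  [2,6,8,9]=4  [3,4,7,9]=1  [4,5,7,9]=4  [4,7,8,9]=4  [5,6,8,9]=12  [5,7,8,9]=12  [6,7,8,9]=6
  size 5 → [0,1,2,6,8]=1  [1,2,5,6,8]=5  [1,2,6,8,9]=5  [2,5,6,8,9]=20  [2,6,7,8,9]=10  [3,4,5,7,9]=5  [3,4,7,8,9]=5  [4,5,7,8,9]=20  [4,6,7,8,9]=10  [5,6,7,8,9]=30
  size 6 → [0,1,2,5,6,8]=6  [0,1,2,6,8,9]=6  [1,2,5,6,8,9]=30  [1,2,6,7,8,9]=15  [2,4,6,7,8,9]=20  [2,5,6,7,8,9]=60  [3,4,5,7,8,9]=30  [3,4,6,7,8,9]=15  [4,5,6,7,8,9]=60
  size 7 → [0,1,2,5,6,8,9]=42  [0,1,2,6,7,8,9]=21  [1,2,4,6,7,8,9]=35  [1,2,5,6,7,8,9]=105  [2,3,4,6,7,8,9]=35  [2,4,5,6,7,8,9]=140  [3,4,5,6,7,8,9]=105
  size 8 → [0,1,2,4,6,7,8,9]=56  [0,1,2,5,6,7,8,9]=168  [1,2,3,4,6,7,8,9]=70  [1,2,4,5,6,7,8,9]=280  [2,3,4,5,6,7,8,9]=280
  first=0(j) contributes 630
  first=3(m) contributes 504
  first=5(i) contributes 126
|[w]| = 1260

1260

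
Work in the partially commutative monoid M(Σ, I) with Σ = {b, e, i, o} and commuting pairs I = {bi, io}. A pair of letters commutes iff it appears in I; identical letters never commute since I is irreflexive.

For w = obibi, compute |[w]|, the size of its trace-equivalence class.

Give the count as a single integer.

10

drop 0:o onto floor
drop 1:b onto {0:o}
drop 2:i onto floor
drop 3:b onto {1:b}
drop 4:i onto {2:i}
ground layer = {0:o, 2:i}
drop-orders for the pieces not yet dropped (sum over which currently-grounded one goes next):
  1 to go: {3} 1  {4} 1
  2 to go: {1,3} 1  {2,4} 1  {3,4} 2
  3 to go: {0,1,3} 1  {1,3,4} 3  {2,3,4} 3
  if 0:o drops first: 6 orders
  if 2:i drops first: 4 orders
heap linearizations: 10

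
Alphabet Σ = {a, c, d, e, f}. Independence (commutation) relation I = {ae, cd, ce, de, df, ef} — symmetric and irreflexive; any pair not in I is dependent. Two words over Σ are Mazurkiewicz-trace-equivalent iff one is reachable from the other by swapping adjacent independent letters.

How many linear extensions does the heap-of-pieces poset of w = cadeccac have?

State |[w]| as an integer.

drop 0:c onto floor
drop 1:a onto {0:c}
drop 2:d onto {1:a}
drop 3:e onto floor
drop 4:c onto {1:a}
drop 5:c onto {4:c}
drop 6:a onto {2:d, 5:c}
drop 7:c onto {6:a}
ground layer = {0:c, 3:e}
drop-orders for the pieces not yet dropped (sum over which currently-grounded one goes next):
  1 to go: {3} 1  {7} 1
  2 to go: {3,7} 2  {6,7} 1
  3 to go: {2,6,7} 1  {3,6,7} 3  {5,6,7} 1
  4 to go: {2,3,6,7} 4  {2,5,6,7} 2  {3,5,6,7} 4  {4,5,6,7} 1
  5 to go: {2,3,5,6,7} 10  {2,4,5,6,7} 3  {3,4,5,6,7} 5
  6 to go: {1,2,4,5,6,7} 3  {2,3,4,5,6,7} 18
  if 0:c drops first: 21 orders
  if 3:e drops first: 3 orders
heap linearizations: 24

24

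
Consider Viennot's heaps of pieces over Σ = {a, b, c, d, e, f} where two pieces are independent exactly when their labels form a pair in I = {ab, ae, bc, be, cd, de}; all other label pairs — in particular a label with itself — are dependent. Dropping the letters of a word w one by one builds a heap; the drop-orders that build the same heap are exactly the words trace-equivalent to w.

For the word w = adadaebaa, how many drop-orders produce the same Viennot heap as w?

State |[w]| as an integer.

36

#0=a has no predecessor
#1=d depends on [0:a]
#2=a depends on [1:d]
#3=d depends on [2:a]
#4=a depends on [3:d]
#5=e has no predecessor
#6=b depends on [3:d]
#7=a depends on [4:a]
#8=a depends on [7:a]
sources: [0:a, 5:e]
N(rest) = Σ N(rest − s) over sources s of rest; N(one piece) = 1:
  size 1 → [5]=1  [6]=1  [8]=1
  size 2 → [5,6]=2  [5,8]=2  [6,8]=2  [7,8]=1
  size 3 → [4,7,8]=1  [5,6,8]=6  [5,7,8]=3  [6,7,8]=3
  size 4 → [4,5,7,8]=4  [4,6,7,8]=4  [5,6,7,8]=12
  size 5 → [3,4,6,7,8]=4  [4,5,6,7,8]=20
  size 6 → [2,3,4,6,7,8]=4  [3,4,5,6,7,8]=24
  size 7 → [1,2,3,4,6,7,8]=4  [2,3,4,5,6,7,8]=28
  first=0(a) contributes 32
  first=5(e) contributes 4
|[w]| = 36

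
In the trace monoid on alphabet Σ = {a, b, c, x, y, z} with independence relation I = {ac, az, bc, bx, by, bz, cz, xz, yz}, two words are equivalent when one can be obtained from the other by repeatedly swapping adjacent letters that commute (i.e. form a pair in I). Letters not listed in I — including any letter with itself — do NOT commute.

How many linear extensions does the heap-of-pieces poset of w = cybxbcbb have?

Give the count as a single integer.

70

0(c) covers ∅
1(y) covers 0:c
2(b) covers ∅
3(x) covers 1:y
4(b) covers 2:b
5(c) covers 3:x
6(b) covers 4:b
7(b) covers 6:b
floor of heap: 0:c, 2:b
completions by unplaced set U, small U first (add the entries for U minus each lowest piece of U):
  |U|=1: {5}:1  {7}:1
  |U|=2: {3,5}:1  {5,7}:2  {6,7}:1
  |U|=3: {1,3,5}:1  {3,5,7}:3  {4,6,7}:1  {5,6,7}:3
  |U|=4: {0,1,3,5}:1  {1,3,5,7}:4  {2,4,6,7}:1  {3,5,6,7}:6  {4,5,6,7}:4
  |U|=5: {0,1,3,5,7}:5  {1,3,5,6,7}:10  {2,4,5,6,7}:5  {3,4,5,6,7}:10
  |U|=6: {0,1,3,5,6,7}:15  {1,3,4,5,6,7}:20  {2,3,4,5,6,7}:15
  start at 0(c): 35
  start at 2(b): 35
sum over floor = 70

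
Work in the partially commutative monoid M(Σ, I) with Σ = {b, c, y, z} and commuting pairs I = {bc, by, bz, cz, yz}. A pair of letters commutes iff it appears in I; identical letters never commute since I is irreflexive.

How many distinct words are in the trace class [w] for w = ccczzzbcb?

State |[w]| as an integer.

0(c) covers ∅
1(c) covers 0:c
2(c) covers 1:c
3(z) covers ∅
4(z) covers 3:z
5(z) covers 4:z
6(b) covers ∅
7(c) covers 2:c
8(b) covers 6:b
floor of heap: 0:c, 3:z, 6:b
completions by unplaced set U, small U first (add the entries for U minus each lowest piece of U):
  |U|=1: {5}:1  {7}:1  {8}:1
  |U|=2: {2,7}:1  {4,5}:1  {5,7}:2  {5,8}:2  {6,8}:1  {7,8}:2
  |U|=3: {1,2,7}:1  {2,5,7}:3  {2,7,8}:3  {3,4,5}:1  {4,5,7}:3  {4,5,8}:3  {5,6,8}:3  {5,7,8}:6  {6,7,8}:3
  |U|=4: {0,1,2,7}:1  {1,2,5,7}:4  {1,2,7,8}:4  {2,4,5,7}:6  {2,5,7,8}:12  {2,6,7,8}:6  {3,4,5,7}:4  {3,4,5,8}:4  {4,5,6,8}:6  {4,5,7,8}:12  {5,6,7,8}:12
  |U|=5: {0,1,2,5,7}:5  {0,1,2,7,8}:5  {1,2,4,5,7}:10  {1,2,5,7,8}:20  {1,2,6,7,8}:10  {2,3,4,5,7}:10  {2,4,5,7,8}:30  {2,5,6,7,8}:30  {3,4,5,6,8}:10  {3,4,5,7,8}:20  {4,5,6,7,8}:30
  |U|=6: {0,1,2,4,5,7}:15  {0,1,2,5,7,8}:30  {0,1,2,6,7,8}:15  {1,2,3,4,5,7}:20  {1,2,4,5,7,8}:60  {1,2,5,6,7,8}:60  {2,3,4,5,7,8}:60  {2,4,5,6,7,8}:90  {3,4,5,6,7,8}:60
  |U|=7: {0,1,2,3,4,5,7}:35  {0,1,2,4,5,7,8}:105  {0,1,2,5,6,7,8}:105  {1,2,3,4,5,7,8}:140  {1,2,4,5,6,7,8}:210  {2,3,4,5,6,7,8}:210
  start at 0(c): 560
  start at 3(z): 420
  start at 6(b): 280
sum over floor = 1260

1260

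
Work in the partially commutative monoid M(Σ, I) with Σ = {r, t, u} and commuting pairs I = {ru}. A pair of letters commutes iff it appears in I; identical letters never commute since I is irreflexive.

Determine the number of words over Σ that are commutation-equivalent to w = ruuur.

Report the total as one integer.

10

0(r) covers ∅
1(u) covers ∅
2(u) covers 1:u
3(u) covers 2:u
4(r) covers 0:r
floor of heap: 0:r, 1:u
completions by unplaced set U, small U first (add the entries for U minus each lowest piece of U):
  |U|=1: {3}:1  {4}:1
  |U|=2: {0,4}:1  {2,3}:1  {3,4}:2
  |U|=3: {0,3,4}:3  {1,2,3}:1  {2,3,4}:3
  start at 0(r): 4
  start at 1(u): 6
sum over floor = 10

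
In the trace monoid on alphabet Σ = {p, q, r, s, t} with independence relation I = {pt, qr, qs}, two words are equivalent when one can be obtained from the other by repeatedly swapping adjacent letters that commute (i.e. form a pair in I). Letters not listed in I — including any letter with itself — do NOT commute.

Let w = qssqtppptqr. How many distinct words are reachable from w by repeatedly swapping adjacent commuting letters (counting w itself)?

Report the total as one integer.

120

piece 0:q — minimal
piece 1:s — minimal
piece 2:s rests on {1:s}
piece 3:q rests on {0:q}
piece 4:t rests on {2:s, 3:q}
piece 5:p rests on {2:s, 3:q}
piece 6:p rests on {5:p}
piece 7:p rests on {6:p}
piece 8:t rests on {4:t}
piece 9:q rests on {7:p, 8:t}
piece 10:r rests on {7:p, 8:t}
minimal pieces: {0:q, 1:s}
ways to finish when only these pieces remain (= sum over removing one remaining piece with nothing left below it):
  1 left: {9}→1  {10}→1
  2 left: {9,10}→2
  3 left: {7,9,10}→2  {8,9,10}→2
  4 left: {4,8,9,10}→2  {6,7,9,10}→2  {7,8,9,10}→4
  5 left: {4,7,8,9,10}→6  {5,6,7,9,10}→2  {6,7,8,9,10}→6
  6 left: {4,6,7,8,9,10}→12  {5,6,7,8,9,10}→8
  7 left: {4,5,6,7,8,9,10}→20
  8 left: {2,4,5,6,7,8,9,10}→20  {3,4,5,6,7,8,9,10}→20
  9 left: {0,3,4,5,6,7,8,9,10}→20  {1,2,4,5,6,7,8,9,10}→20  {2,3,4,5,6,7,8,9,10}→40
  placing 0:q first → 60 extensions
  placing 1:s first → 60 extensions
total linear extensions = 120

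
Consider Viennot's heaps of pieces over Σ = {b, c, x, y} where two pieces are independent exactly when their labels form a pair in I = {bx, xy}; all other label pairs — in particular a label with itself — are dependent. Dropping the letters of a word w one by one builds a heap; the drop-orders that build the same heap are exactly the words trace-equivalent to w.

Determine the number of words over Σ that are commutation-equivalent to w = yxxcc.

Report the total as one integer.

#0=y has no predecessor
#1=x has no predecessor
#2=x depends on [1:x]
#3=c depends on [0:y, 2:x]
#4=c depends on [3:c]
sources: [0:y, 1:x]
N(rest) = Σ N(rest − s) over sources s of rest; N(one piece) = 1:
  size 1 → [4]=1
  size 2 → [3,4]=1
  size 3 → [0,3,4]=1  [2,3,4]=1
  first=0(y) contributes 1
  first=1(x) contributes 2
|[w]| = 3

3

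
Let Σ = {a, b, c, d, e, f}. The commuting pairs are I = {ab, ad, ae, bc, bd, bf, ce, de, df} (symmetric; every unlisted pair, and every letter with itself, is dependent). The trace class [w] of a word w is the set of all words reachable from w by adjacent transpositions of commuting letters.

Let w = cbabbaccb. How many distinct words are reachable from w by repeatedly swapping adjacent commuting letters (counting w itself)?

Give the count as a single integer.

126

piece 0:c — minimal
piece 1:b — minimal
piece 2:a rests on {0:c}
piece 3:b rests on {1:b}
piece 4:b rests on {3:b}
piece 5:a rests on {2:a}
piece 6:c rests on {5:a}
piece 7:c rests on {6:c}
piece 8:b rests on {4:b}
minimal pieces: {0:c, 1:b}
ways to finish when only these pieces remain (= sum over removing one remaining piece with nothing left below it):
  1 left: {7}→1  {8}→1
  2 left: {4,8}→1  {6,7}→1  {7,8}→2
  3 left: {3,4,8}→1  {4,7,8}→3  {5,6,7}→1  {6,7,8}→3
  4 left: {1,3,4,8}→1  {2,5,6,7}→1  {3,4,7,8}→4  {4,6,7,8}→6  {5,6,7,8}→4
  5 left: {0,2,5,6,7}→1  {1,3,4,7,8}→5  {2,5,6,7,8}→5  {3,4,6,7,8}→10  {4,5,6,7,8}→10
  6 left: {0,2,5,6,7,8}→6  {1,3,4,6,7,8}→15  {2,4,5,6,7,8}→15  {3,4,5,6,7,8}→20
  7 left: {0,2,4,5,6,7,8}→21  {1,3,4,5,6,7,8}→35  {2,3,4,5,6,7,8}→35
  placing 0:c first → 70 extensions
  placing 1:b first → 56 extensions
total linear extensions = 126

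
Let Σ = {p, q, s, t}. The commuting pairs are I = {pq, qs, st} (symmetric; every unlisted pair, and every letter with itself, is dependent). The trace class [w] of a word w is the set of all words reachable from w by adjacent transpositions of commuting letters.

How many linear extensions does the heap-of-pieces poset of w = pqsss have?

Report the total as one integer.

5

#0=p has no predecessor
#1=q has no predecessor
#2=s depends on [0:p]
#3=s depends on [2:s]
#4=s depends on [3:s]
sources: [0:p, 1:q]
N(rest) = Σ N(rest − s) over sources s of rest; N(one piece) = 1:
  size 1 → [1]=1  [4]=1
  size 2 → [1,4]=2  [3,4]=1
  size 3 → [1,3,4]=3  [2,3,4]=1
  first=0(p) contributes 4
  first=1(q) contributes 1
|[w]| = 5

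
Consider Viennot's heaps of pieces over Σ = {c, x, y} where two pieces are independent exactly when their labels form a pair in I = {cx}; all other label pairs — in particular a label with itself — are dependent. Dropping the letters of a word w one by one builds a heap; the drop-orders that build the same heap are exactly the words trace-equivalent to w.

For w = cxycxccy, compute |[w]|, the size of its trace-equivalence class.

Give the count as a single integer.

piece 0:c — minimal
piece 1:x — minimal
piece 2:y rests on {0:c, 1:x}
piece 3:c rests on {2:y}
piece 4:x rests on {2:y}
piece 5:c rests on {3:c}
piece 6:c rests on {5:c}
piece 7:y rests on {4:x, 6:c}
minimal pieces: {0:c, 1:x}
ways to finish when only these pieces remain (= sum over removing one remaining piece with nothing left below it):
  1 left: {7}→1
  2 left: {4,7}→1  {6,7}→1
  3 left: {4,6,7}→2  {5,6,7}→1
  4 left: {3,5,6,7}→1  {4,5,6,7}→3
  5 left: {3,4,5,6,7}→4
  6 left: {2,3,4,5,6,7}→4
  placing 0:c first → 4 extensions
  placing 1:x first → 4 extensions
total linear extensions = 8

8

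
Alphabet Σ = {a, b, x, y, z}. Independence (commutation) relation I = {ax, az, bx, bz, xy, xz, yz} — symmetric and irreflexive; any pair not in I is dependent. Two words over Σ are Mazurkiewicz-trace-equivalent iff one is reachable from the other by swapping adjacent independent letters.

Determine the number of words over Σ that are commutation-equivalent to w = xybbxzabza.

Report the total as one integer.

#0=x has no predecessor
#1=y has no predecessor
#2=b depends on [1:y]
#3=b depends on [2:b]
#4=x depends on [0:x]
#5=z has no predecessor
#6=a depends on [3:b]
#7=b depends on [6:a]
#8=z depends on [5:z]
#9=a depends on [7:b]
sources: [0:x, 1:y, 5:z]
N(rest) = Σ N(rest − s) over sources s of rest; N(one piece) = 1:
  size 1 → [4]=1  [8]=1  [9]=1
  size 2 → [0,4]=1  [4,8]=2  [4,9]=2  [5,8]=1  [7,9]=1  [8,9]=2
  size 3 → [0,4,8]=3  [0,4,9]=3  [4,5,8]=3  [4,7,9]=3  [4,8,9]=6  [5,8,9]=3  [6,7,9]=1  [7,8,9]=3
  size 4 → [0,4,5,8]=6  [0,4,7,9]=6  [0,4,8,9]=12  [3,6,7,9]=1  [4,5,8,9]=12  [4,6,7,9]=4  [4,7,8,9]=12  [5,7,8,9]=6  [6,7,8,9]=4
  size 5 → [0,4,5,8,9]=30  [0,4,6,7,9]=10  [0,4,7,8,9]=30  [2,3,6,7,9]=1  [3,4,6,7,9]=5  [3,6,7,8,9]=5  [4,5,7,8,9]=30  [4,6,7,8,9]=20  [5,6,7,8,9]=10
  size 6 → [0,3,4,6,7,9]=15  [0,4,5,7,8,9]=90  [0,4,6,7,8,9]=60  [1,2,3,6,7,9]=1  [2,3,4,6,7,9]=6  [2,3,6,7,8,9]=6  [3,4,6,7,8,9]=30  [3,5,6,7,8,9]=15  [4,5,6,7,8,9]=60
  size 7 → [0,2,3,4,6,7,9]=21  [0,3,4,6,7,8,9]=105  [0,4,5,6,7,8,9]=210  [1,2,3,4,6,7,9]=7  [1,2,3,6,7,8,9]=7  [2,3,4,6,7,8,9]=42  [2,3,5,6,7,8,9]=21  [3,4,5,6,7,8,9]=105
  size 8 → [0,1,2,3,4,6,7,9]=28  [0,2,3,4,6,7,8,9]=168  [0,3,4,5,6,7,8,9]=420  [1,2,3,4,6,7,8,9]=56  [1,2,3,5,6,7,8,9]=28  [2,3,4,5,6,7,8,9]=168
  first=0(x) contributes 252
  first=1(y) contributes 756
  first=5(z) contributes 252
|[w]| = 1260

1260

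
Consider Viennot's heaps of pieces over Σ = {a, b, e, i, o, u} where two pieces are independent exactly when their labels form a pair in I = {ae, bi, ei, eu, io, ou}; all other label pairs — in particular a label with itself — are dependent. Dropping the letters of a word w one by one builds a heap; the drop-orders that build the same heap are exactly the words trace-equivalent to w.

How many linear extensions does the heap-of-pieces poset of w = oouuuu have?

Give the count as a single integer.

drop 0:o onto floor
drop 1:o onto {0:o}
drop 2:u onto floor
drop 3:u onto {2:u}
drop 4:u onto {3:u}
drop 5:u onto {4:u}
ground layer = {0:o, 2:u}
drop-orders for the pieces not yet dropped (sum over which currently-grounded one goes next):
  1 to go: {1} 1  {5} 1
  2 to go: {0,1} 1  {1,5} 2  {4,5} 1
  3 to go: {0,1,5} 3  {1,4,5} 3  {3,4,5} 1
  4 to go: {0,1,4,5} 6  {1,3,4,5} 4  {2,3,4,5} 1
  if 0:o drops first: 5 orders
  if 2:u drops first: 10 orders
heap linearizations: 15

15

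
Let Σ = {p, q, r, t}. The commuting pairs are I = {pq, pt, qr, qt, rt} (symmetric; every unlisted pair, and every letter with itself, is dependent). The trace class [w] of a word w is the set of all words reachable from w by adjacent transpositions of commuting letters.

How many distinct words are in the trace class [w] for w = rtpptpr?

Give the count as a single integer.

21

drop 0:r onto floor
drop 1:t onto floor
drop 2:p onto {0:r}
drop 3:p onto {2:p}
drop 4:t onto {1:t}
drop 5:p onto {3:p}
drop 6:r onto {5:p}
ground layer = {0:r, 1:t}
drop-orders for the pieces not yet dropped (sum over which currently-grounded one goes next):
  1 to go: {4} 1  {6} 1
  2 to go: {1,4} 1  {4,6} 2  {5,6} 1
  3 to go: {1,4,6} 3  {3,5,6} 1  {4,5,6} 3
  4 to go: {1,4,5,6} 6  {2,3,5,6} 1  {3,4,5,6} 4
  5 to go: {0,2,3,5,6} 1  {1,3,4,5,6} 10  {2,3,4,5,6} 5
  if 0:r drops first: 15 orders
  if 1:t drops first: 6 orders
heap linearizations: 21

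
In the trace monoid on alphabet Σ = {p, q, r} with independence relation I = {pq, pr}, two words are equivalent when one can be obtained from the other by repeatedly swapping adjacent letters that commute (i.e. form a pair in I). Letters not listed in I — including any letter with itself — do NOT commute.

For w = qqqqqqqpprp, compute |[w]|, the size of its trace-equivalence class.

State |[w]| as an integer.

drop 0:q onto floor
drop 1:q onto {0:q}
drop 2:q onto {1:q}
drop 3:q onto {2:q}
drop 4:q onto {3:q}
drop 5:q onto {4:q}
drop 6:q onto {5:q}
drop 7:p onto floor
drop 8:p onto {7:p}
drop 9:r onto {6:q}
drop 10:p onto {8:p}
ground layer = {0:q, 7:p}
drop-orders for the pieces not yet dropped (sum over which currently-grounded one goes next):
  1 to go: {9} 1  {10} 1
  2 to go: {6,9} 1  {8,10} 1  {9,10} 2
  3 to go: {5,6,9} 1  {6,9,10} 3  {7,8,10} 1  {8,9,10} 3
  4 to go: {4,5,6,9} 1  {5,6,9,10} 4  {6,8,9,10} 6  {7,8,9,10} 4
  5 to go: {3,4,5,6,9} 1  {4,5,6,9,10} 5  {5,6,8,9,10} 10  {6,7,8,9,10} 10
  6 to go: {2,3,4,5,6,9} 1  {3,4,5,6,9,10} 6  {4,5,6,8,9,10} 15  {5,6,7,8,9,10} 20
  7 to go: {1,2,3,4,5,6,9} 1  {2,3,4,5,6,9,10} 7  {3,4,5,6,8,9,10} 21  {4,5,6,7,8,9,10} 35
  8 to go: {0,1,2,3,4,5,6,9} 1  {1,2,3,4,5,6,9,10} 8  {2,3,4,5,6,8,9,10} 28  {3,4,5,6,7,8,9,10} 56
  9 to go: {0,1,2,3,4,5,6,9,10} 9  {1,2,3,4,5,6,8,9,10} 36  {2,3,4,5,6,7,8,9,10} 84
  if 0:q drops first: 120 orders
  if 7:p drops first: 45 orders
heap linearizations: 165

165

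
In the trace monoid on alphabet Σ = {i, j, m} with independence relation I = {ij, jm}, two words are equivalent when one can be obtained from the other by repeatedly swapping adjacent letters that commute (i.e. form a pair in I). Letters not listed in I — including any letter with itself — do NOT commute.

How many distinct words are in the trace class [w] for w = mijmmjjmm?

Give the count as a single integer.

#0=m has no predecessor
#1=i depends on [0:m]
#2=j has no predecessor
#3=m depends on [1:i]
#4=m depends on [3:m]
#5=j depends on [2:j]
#6=j depends on [5:j]
#7=m depends on [4:m]
#8=m depends on [7:m]
sources: [0:m, 2:j]
N(rest) = Σ N(rest − s) over sources s of rest; N(one piece) = 1:
  size 1 → [6]=1  [8]=1
  size 2 → [5,6]=1  [6,8]=2  [7,8]=1
  size 3 → [2,5,6]=1  [4,7,8]=1  [5,6,8]=3  [6,7,8]=3
  size 4 → [2,5,6,8]=4  [3,4,7,8]=1  [4,6,7,8]=4  [5,6,7,8]=6
  size 5 → [1,3,4,7,8]=1  [2,5,6,7,8]=10  [3,4,6,7,8]=5  [4,5,6,7,8]=10
  size 6 → [0,1,3,4,7,8]=1  [1,3,4,6,7,8]=6  [2,4,5,6,7,8]=20  [3,4,5,6,7,8]=15
  size 7 → [0,1,3,4,6,7,8]=7  [1,3,4,5,6,7,8]=21  [2,3,4,5,6,7,8]=35
  first=0(m) contributes 56
  first=2(j) contributes 28
|[w]| = 84

84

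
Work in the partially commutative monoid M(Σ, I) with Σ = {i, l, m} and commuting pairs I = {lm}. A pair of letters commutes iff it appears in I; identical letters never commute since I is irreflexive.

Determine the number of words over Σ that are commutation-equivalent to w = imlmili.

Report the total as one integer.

3

drop 0:i onto floor
drop 1:m onto {0:i}
drop 2:l onto {0:i}
drop 3:m onto {1:m}
drop 4:i onto {2:l, 3:m}
drop 5:l onto {4:i}
drop 6:i onto {5:l}
ground layer = {0:i}
drop-orders for the pieces not yet dropped (sum over which currently-grounded one goes next):
  1 to go: {6} 1
  2 to go: {5,6} 1
  3 to go: {4,5,6} 1
  4 to go: {2,4,5,6} 1  {3,4,5,6} 1
  5 to go: {1,3,4,5,6} 1  {2,3,4,5,6} 2
  if 0:i drops first: 3 orders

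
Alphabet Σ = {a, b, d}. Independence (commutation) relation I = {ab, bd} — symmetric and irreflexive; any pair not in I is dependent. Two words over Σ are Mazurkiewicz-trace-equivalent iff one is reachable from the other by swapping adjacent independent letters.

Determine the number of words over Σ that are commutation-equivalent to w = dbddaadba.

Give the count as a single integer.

36

0(d) covers ∅
1(b) covers ∅
2(d) covers 0:d
3(d) covers 2:d
4(a) covers 3:d
5(a) covers 4:a
6(d) covers 5:a
7(b) covers 1:b
8(a) covers 6:d
floor of heap: 0:d, 1:b
completions by unplaced set U, small U first (add the entries for U minus each lowest piece of U):
  |U|=1: {7}:1  {8}:1
  |U|=2: {1,7}:1  {6,8}:1  {7,8}:2
  |U|=3: {1,7,8}:3  {5,6,8}:1  {6,7,8}:3
  |U|=4: {1,6,7,8}:6  {4,5,6,8}:1  {5,6,7,8}:4
  |U|=5: {1,5,6,7,8}:10  {3,4,5,6,8}:1  {4,5,6,7,8}:5
  |U|=6: {1,4,5,6,7,8}:15  {2,3,4,5,6,8}:1  {3,4,5,6,7,8}:6
  |U|=7: {0,2,3,4,5,6,8}:1  {1,3,4,5,6,7,8}:21  {2,3,4,5,6,7,8}:7
  start at 0(d): 28
  start at 1(b): 8
sum over floor = 36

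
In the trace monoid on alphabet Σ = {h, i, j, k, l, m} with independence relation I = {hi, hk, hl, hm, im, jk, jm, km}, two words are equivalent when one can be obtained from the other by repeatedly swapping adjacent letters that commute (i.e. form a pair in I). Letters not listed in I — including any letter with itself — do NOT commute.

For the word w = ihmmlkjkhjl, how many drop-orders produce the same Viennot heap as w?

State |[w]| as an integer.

165

drop 0:i onto floor
drop 1:h onto floor
drop 2:m onto floor
drop 3:m onto {2:m}
drop 4:l onto {0:i, 3:m}
drop 5:k onto {4:l}
drop 6:j onto {1:h, 4:l}
drop 7:k onto {5:k}
drop 8:h onto {6:j}
drop 9:j onto {8:h}
drop 10:l onto {7:k, 9:j}
ground layer = {0:i, 1:h, 2:m}
drop-orders for the pieces not yet dropped (sum over which currently-grounded one goes next):
  1 to go: {10} 1
  2 to go: {7,10} 1  {9,10} 1
  3 to go: {5,7,10} 1  {7,9,10} 2  {8,9,10} 1
  4 to go: {5,7,9,10} 3  {6,8,9,10} 1  {7,8,9,10} 3
  5 to go: {1,6,8,9,10} 1  {5,7,8,9,10} 6  {6,7,8,9,10} 4
  6 to go: {1,6,7,8,9,10} 5  {5,6,7,8,9,10} 10
  7 to go: {1,5,6,7,8,9,10} 15  {4,5,6,7,8,9,10} 10
  8 to go: {0,4,5,6,7,8,9,10} 10  {1,4,5,6,7,8,9,10} 25  {3,4,5,6,7,8,9,10} 10
  9 to go: {0,1,4,5,6,7,8,9,10} 35  {0,3,4,5,6,7,8,9,10} 20  {1,3,4,5,6,7,8,9,10} 35  {2,3,4,5,6,7,8,9,10} 10
  if 0:i drops first: 45 orders
  if 1:h drops first: 30 orders
  if 2:m drops first: 90 orders
heap linearizations: 165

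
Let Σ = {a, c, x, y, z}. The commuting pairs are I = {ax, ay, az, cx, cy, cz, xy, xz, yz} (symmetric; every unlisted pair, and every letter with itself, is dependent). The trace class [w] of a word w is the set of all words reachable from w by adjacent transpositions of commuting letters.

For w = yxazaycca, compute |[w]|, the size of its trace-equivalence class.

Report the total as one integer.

0(y) covers ∅
1(x) covers ∅
2(a) covers ∅
3(z) covers ∅
4(a) covers 2:a
5(y) covers 0:y
6(c) covers 4:a
7(c) covers 6:c
8(a) covers 7:c
floor of heap: 0:y, 1:x, 2:a, 3:z
completions by unplaced set U, small U first (add the entries for U minus each lowest piece of U):
  |U|=1: {1}:1  {3}:1  {5}:1  {8}:1
  |U|=2: {0,5}:1  {1,3}:2  {1,5}:2  {1,8}:2  {3,5}:2  {3,8}:2  {5,8}:2  {7,8}:1
  |U|=3: {0,1,5}:3  {0,3,5}:3  {0,5,8}:3  {1,3,5}:6  {1,3,8}:6  {1,5,8}:6  {1,7,8}:3  {3,5,8}:6  {3,7,8}:3  {5,7,8}:3  {6,7,8}:1
  |U|=4: {0,1,3,5}:12  {0,1,5,8}:12  {0,3,5,8}:12  {0,5,7,8}:6  {1,3,5,8}:24  {1,3,7,8}:12  {1,5,7,8}:12  {1,6,7,8}:4  {3,5,7,8}:12  {3,6,7,8}:4  {4,6,7,8}:1  {5,6,7,8}:4
  |U|=5: {0,1,3,5,8}:60  {0,1,5,7,8}:30  {0,3,5,7,8}:30  {0,5,6,7,8}:10  {1,3,5,7,8}:60  {1,3,6,7,8}:20  {1,4,6,7,8}:5  {1,5,6,7,8}:20  {2,4,6,7,8}:1  {3,4,6,7,8}:5  {3,5,6,7,8}:20  {4,5,6,7,8}:5
  |U|=6: {0,1,3,5,7,8}:180  {0,1,5,6,7,8}:60  {0,3,5,6,7,8}:60  {0,4,5,6,7,8}:15  {1,2,4,6,7,8}:6  {1,3,4,6,7,8}:30  {1,3,5,6,7,8}:120  {1,4,5,6,7,8}:30  {2,3,4,6,7,8}:6  {2,4,5,6,7,8}:6  {3,4,5,6,7,8}:30
  |U|=7: {0,1,3,5,6,7,8}:420  {0,1,4,5,6,7,8}:105  {0,2,4,5,6,7,8}:21  {0,3,4,5,6,7,8}:105  {1,2,3,4,6,7,8}:42  {1,2,4,5,6,7,8}:42  {1,3,4,5,6,7,8}:210  {2,3,4,5,6,7,8}:42
  start at 0(y): 336
  start at 1(x): 168
  start at 2(a): 840
  start at 3(z): 168
sum over floor = 1512

1512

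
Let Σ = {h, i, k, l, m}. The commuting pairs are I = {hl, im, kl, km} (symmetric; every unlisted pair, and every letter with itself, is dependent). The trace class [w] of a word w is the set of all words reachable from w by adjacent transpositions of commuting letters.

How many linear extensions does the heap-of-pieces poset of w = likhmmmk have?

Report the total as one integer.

piece 0:l — minimal
piece 1:i rests on {0:l}
piece 2:k rests on {1:i}
piece 3:h rests on {2:k}
piece 4:m rests on {3:h}
piece 5:m rests on {4:m}
piece 6:m rests on {5:m}
piece 7:k rests on {3:h}
minimal pieces: {0:l}
ways to finish when only these pieces remain (= sum over removing one remaining piece with nothing left below it):
  1 left: {6}→1  {7}→1
  2 left: {5,6}→1  {6,7}→2
  3 left: {4,5,6}→1  {5,6,7}→3
  4 left: {4,5,6,7}→4
  5 left: {3,4,5,6,7}→4
  6 left: {2,3,4,5,6,7}→4
  placing 0:l first → 4 extensions

4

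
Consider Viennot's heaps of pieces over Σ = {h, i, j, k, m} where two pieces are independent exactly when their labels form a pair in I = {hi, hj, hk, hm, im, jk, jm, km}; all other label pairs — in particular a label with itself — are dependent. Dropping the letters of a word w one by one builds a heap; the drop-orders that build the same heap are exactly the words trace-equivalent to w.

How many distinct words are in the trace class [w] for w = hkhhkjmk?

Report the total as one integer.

piece 0:h — minimal
piece 1:k — minimal
piece 2:h rests on {0:h}
piece 3:h rests on {2:h}
piece 4:k rests on {1:k}
piece 5:j — minimal
piece 6:m — minimal
piece 7:k rests on {4:k}
minimal pieces: {0:h, 1:k, 5:j, 6:m}
ways to finish when only these pieces remain (= sum over removing one remaining piece with nothing left below it):
  1 left: {3}→1  {5}→1  {6}→1  {7}→1
  2 left: {2,3}→1  {3,5}→2  {3,6}→2  {3,7}→2  {4,7}→1  {5,6}→2  {5,7}→2  {6,7}→2
  3 left: {0,2,3}→1  {1,4,7}→1  {2,3,5}→3  {2,3,6}→3  {2,3,7}→3  {3,4,7}→3  {3,5,6}→6  {3,5,7}→6  {3,6,7}→6  {4,5,7}→3  {4,6,7}→3  {5,6,7}→6
  4 left: {0,2,3,5}→4  {0,2,3,6}→4  {0,2,3,7}→4  {1,3,4,7}→4  {1,4,5,7}→4  {1,4,6,7}→4  {2,3,4,7}→6  {2,3,5,6}→12  {2,3,5,7}→12  {2,3,6,7}→12  {3,4,5,7}→12  {3,4,6,7}→12  {3,5,6,7}→24  {4,5,6,7}→12
  5 left: {0,2,3,4,7}→10  {0,2,3,5,6}→20  {0,2,3,5,7}→20  {0,2,3,6,7}→20  {1,2,3,4,7}→10  {1,3,4,5,7}→20  {1,3,4,6,7}→20  {1,4,5,6,7}→20  {2,3,4,5,7}→30  {2,3,4,6,7}→30  {2,3,5,6,7}→60  {3,4,5,6,7}→60
  6 left: {0,1,2,3,4,7}→20  {0,2,3,4,5,7}→60  {0,2,3,4,6,7}→60  {0,2,3,5,6,7}→120  {1,2,3,4,5,7}→60  {1,2,3,4,6,7}→60  {1,3,4,5,6,7}→120  {2,3,4,5,6,7}→180
  placing 0:h first → 420 extensions
  placing 1:k first → 420 extensions
  placing 5:j first → 140 extensions
  placing 6:m first → 140 extensions
total linear extensions = 1120

1120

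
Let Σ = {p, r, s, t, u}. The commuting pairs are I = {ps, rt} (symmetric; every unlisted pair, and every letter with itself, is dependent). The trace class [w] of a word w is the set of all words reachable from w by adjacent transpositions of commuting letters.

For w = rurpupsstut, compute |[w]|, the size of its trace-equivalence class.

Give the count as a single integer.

3

piece 0:r — minimal
piece 1:u rests on {0:r}
piece 2:r rests on {1:u}
piece 3:p rests on {2:r}
piece 4:u rests on {3:p}
piece 5:p rests on {4:u}
piece 6:s rests on {4:u}
piece 7:s rests on {6:s}
piece 8:t rests on {5:p, 7:s}
piece 9:u rests on {8:t}
piece 10:t rests on {9:u}
minimal pieces: {0:r}
ways to finish when only these pieces remain (= sum over removing one remaining piece with nothing left below it):
  1 left: {10}→1
  2 left: {9,10}→1
  3 left: {8,9,10}→1
  4 left: {5,8,9,10}→1  {7,8,9,10}→1
  5 left: {5,7,8,9,10}→2  {6,7,8,9,10}→1
  6 left: {5,6,7,8,9,10}→3
  7 left: {4,5,6,7,8,9,10}→3
  8 left: {3,4,5,6,7,8,9,10}→3
  9 left: {2,3,4,5,6,7,8,9,10}→3
  placing 0:r first → 3 extensions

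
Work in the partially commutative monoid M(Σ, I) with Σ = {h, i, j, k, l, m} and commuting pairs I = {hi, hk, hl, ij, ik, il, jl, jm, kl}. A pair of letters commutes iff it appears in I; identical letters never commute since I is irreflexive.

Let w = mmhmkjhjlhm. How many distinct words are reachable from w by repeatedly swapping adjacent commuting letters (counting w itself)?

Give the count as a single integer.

0(m) covers ∅
1(m) covers 0:m
2(h) covers 1:m
3(m) covers 2:h
4(k) covers 3:m
5(j) covers 4:k
6(h) covers 5:j
7(j) covers 6:h
8(l) covers 3:m
9(h) covers 7:j
10(m) covers 8:l, 9:h
floor of heap: 0:m
completions by unplaced set U, small U first (add the entries for U minus each lowest piece of U):
  |U|=1: {10}:1
  |U|=2: {8,10}:1  {9,10}:1
  |U|=3: {7,9,10}:1  {8,9,10}:2
  |U|=4: {6,7,9,10}:1  {7,8,9,10}:3
  |U|=5: {5,6,7,9,10}:1  {6,7,8,9,10}:4
  |U|=6: {4,5,6,7,9,10}:1  {5,6,7,8,9,10}:5
  |U|=7: {4,5,6,7,8,9,10}:6
  |U|=8: {3,4,5,6,7,8,9,10}:6
  |U|=9: {2,3,4,5,6,7,8,9,10}:6
  start at 0(m): 6

6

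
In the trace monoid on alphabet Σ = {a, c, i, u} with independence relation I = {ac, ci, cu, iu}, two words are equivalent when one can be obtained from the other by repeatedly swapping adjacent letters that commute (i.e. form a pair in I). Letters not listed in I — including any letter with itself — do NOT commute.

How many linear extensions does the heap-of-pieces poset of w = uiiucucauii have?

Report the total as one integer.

piece 0:u — minimal
piece 1:i — minimal
piece 2:i rests on {1:i}
piece 3:u rests on {0:u}
piece 4:c — minimal
piece 5:u rests on {3:u}
piece 6:c rests on {4:c}
piece 7:a rests on {2:i, 5:u}
piece 8:u rests on {7:a}
piece 9:i rests on {7:a}
piece 10:i rests on {9:i}
minimal pieces: {0:u, 1:i, 4:c}
ways to finish when only these pieces remain (= sum over removing one remaining piece with nothing left below it):
  1 left: {6}→1  {8}→1  {10}→1
  2 left: {4,6}→1  {6,8}→2  {6,10}→2  {8,10}→2  {9,10}→1
  3 left: {4,6,8}→3  {4,6,10}→3  {6,8,10}→6  {6,9,10}→3  {8,9,10}→3
  4 left: {4,6,8,10}→12  {4,6,9,10}→6  {6,8,9,10}→12  {7,8,9,10}→3
  5 left: {2,7,8,9,10}→3  {4,6,8,9,10}→30  {5,7,8,9,10}→3  {6,7,8,9,10}→15
  6 left: {1,2,7,8,9,10}→3  {2,5,7,8,9,10}→6  {2,6,7,8,9,10}→18  {3,5,7,8,9,10}→3  {4,6,7,8,9,10}→45  {5,6,7,8,9,10}→18
  7 left: {0,3,5,7,8,9,10}→3  {1,2,5,7,8,9,10}→9  {1,2,6,7,8,9,10}→21  {2,3,5,7,8,9,10}→9  {2,4,6,7,8,9,10}→63  {2,5,6,7,8,9,10}→42  {3,5,6,7,8,9,10}→21  {4,5,6,7,8,9,10}→63
  8 left: {0,2,3,5,7,8,9,10}→12  {0,3,5,6,7,8,9,10}→24  {1,2,3,5,7,8,9,10}→18  {1,2,4,6,7,8,9,10}→84  {1,2,5,6,7,8,9,10}→72  {2,3,5,6,7,8,9,10}→72  {2,4,5,6,7,8,9,10}→168  {3,4,5,6,7,8,9,10}→84
  9 left: {0,1,2,3,5,7,8,9,10}→30  {0,2,3,5,6,7,8,9,10}→108  {0,3,4,5,6,7,8,9,10}→108  {1,2,3,5,6,7,8,9,10}→162  {1,2,4,5,6,7,8,9,10}→324  {2,3,4,5,6,7,8,9,10}→324
  placing 0:u first → 810 extensions
  placing 1:i first → 540 extensions
  placing 4:c first → 300 extensions
total linear extensions = 1650

1650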